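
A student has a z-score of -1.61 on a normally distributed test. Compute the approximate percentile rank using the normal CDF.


CDF(z) = 0.5 * (1 + erf(z/sqrt(2)))
erf(-1.1384) = -0.8926
CDF = 0.0537
Percentile rank = 0.0537 * 100 = 5.37

5.37


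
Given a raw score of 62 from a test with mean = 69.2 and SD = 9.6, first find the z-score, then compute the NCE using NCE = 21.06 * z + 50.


z = (X - mean) / SD = (62 - 69.2) / 9.6
z = -7.2 / 9.6
z = -0.75
NCE = NCE = 21.06z + 50
Carry z at full precision (z = -7.2 / 9.6) into the conversion:
NCE = 21.06 * (-7.2 / 9.6) + 50 = -151.632 / 9.6 + 50
NCE = -15.795 + 50
NCE = 34.205

34.205


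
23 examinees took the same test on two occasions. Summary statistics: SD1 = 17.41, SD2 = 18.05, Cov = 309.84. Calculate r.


r = cov(X,Y) / (SD_X * SD_Y)
r = 309.84 / (17.41 * 18.05)
r = 309.84 / 314.2505
r = 0.986

0.986


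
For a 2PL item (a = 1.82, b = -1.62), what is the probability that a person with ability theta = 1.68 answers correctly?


a*(theta - b) = 1.82 * (1.68 - -1.62) = 6.006
exp(-6.006) = 0.0025
P = 1 / (1 + 0.0025)
P = 0.9975

0.9975


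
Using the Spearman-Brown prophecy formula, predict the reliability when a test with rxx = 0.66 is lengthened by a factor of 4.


r_new = (n * rxx) / (1 + (n-1) * rxx)
r_new = (4 * 0.66) / (1 + 3 * 0.66)
r_new = 2.64 / 2.98
r_new = 0.8859

0.8859


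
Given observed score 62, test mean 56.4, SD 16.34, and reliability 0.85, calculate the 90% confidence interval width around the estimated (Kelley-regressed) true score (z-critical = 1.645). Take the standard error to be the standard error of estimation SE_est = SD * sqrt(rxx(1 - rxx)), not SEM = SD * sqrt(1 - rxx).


True score estimate = 0.85*62 + 0.15*56.4 = 61.16
SE_est = SD * sqrt(rxx * (1 - rxx)) = 16.34 * sqrt(0.85 * 0.15) = 16.34 * sqrt(0.1275) = 5.834547
CI = T_est +/- z * SE_est, so width = 2 * z * SE_est = 2 * 1.645 * 5.834547
Width = 19.1957

19.1957


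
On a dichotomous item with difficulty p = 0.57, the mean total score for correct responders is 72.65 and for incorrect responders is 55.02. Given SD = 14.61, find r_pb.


q = 1 - p = 0.43
rpb = ((M1 - M0) / SD) * sqrt(p * q)
rpb = ((72.65 - 55.02) / 14.61) * sqrt(0.57 * 0.43)
rpb = 0.5974

0.5974


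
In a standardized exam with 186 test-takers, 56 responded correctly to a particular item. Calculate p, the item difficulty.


Item difficulty p = number correct / total examinees
p = 56 / 186
p = 0.3011

0.3011


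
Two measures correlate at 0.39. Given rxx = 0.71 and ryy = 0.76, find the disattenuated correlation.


r_corrected = rxy / sqrt(rxx * ryy)
= 0.39 / sqrt(0.71 * 0.76)
= 0.39 / sqrt(0.5396)
= 0.39 / 0.734575
r_corrected = 0.5309

0.5309


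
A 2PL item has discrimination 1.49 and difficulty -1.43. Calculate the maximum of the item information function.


For 2PL, max info at theta = b = -1.43
I_max = a^2 / 4 = 1.49^2 / 4
= 2.2201 / 4
I_max = 0.555

0.555


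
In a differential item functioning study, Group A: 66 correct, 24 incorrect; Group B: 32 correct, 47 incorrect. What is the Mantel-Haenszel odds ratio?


Odds_A = 66/24 = 2.75
Odds_B = 32/47 = 0.6809
OR = Odds_A / Odds_B = 2.75 / 0.6809
Exactly, OR = (66 * 47) / (24 * 32) = 3102 / 768
OR = 4.0391

4.0391


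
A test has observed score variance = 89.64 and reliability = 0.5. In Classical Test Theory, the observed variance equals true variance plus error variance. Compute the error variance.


var_true = rxx * var_obs = 0.5 * 89.64 = 44.82
var_error = var_obs - var_true
var_error = 89.64 - 44.82
var_error = 44.82

44.82


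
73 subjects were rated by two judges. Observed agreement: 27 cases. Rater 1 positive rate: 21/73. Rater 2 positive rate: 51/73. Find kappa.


P_o = 27/73 = 0.369863
P_e = (21*51 + 52*22) / 5329 = 0.41565
kappa = (P_o - P_e) / (1 - P_e)
kappa = (0.369863 - 0.41565) / (1 - 0.41565)
kappa = -0.0784

-0.0784


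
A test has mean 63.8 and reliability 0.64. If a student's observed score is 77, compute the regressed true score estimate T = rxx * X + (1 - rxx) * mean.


T_est = rxx * X + (1 - rxx) * mean
T_est = 0.64 * 77 + 0.36 * 63.8
T_est = 49.28 + 22.968
T_est = 72.248

72.248


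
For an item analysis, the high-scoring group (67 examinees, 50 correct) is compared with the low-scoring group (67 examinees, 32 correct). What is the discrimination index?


p_upper = 50/67 = 0.7463
p_lower = 32/67 = 0.4776
D = 0.7463 - 0.4776 = 0.2687

0.2687


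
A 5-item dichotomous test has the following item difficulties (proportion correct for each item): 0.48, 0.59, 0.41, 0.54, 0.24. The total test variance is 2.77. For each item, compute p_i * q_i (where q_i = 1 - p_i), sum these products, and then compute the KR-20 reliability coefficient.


For each item, compute p_i * q_i:
  Item 1: 0.48 * 0.52 = 0.2496
  Item 2: 0.59 * 0.41 = 0.2419
  Item 3: 0.41 * 0.59 = 0.2419
  Item 4: 0.54 * 0.46 = 0.2484
  Item 5: 0.24 * 0.76 = 0.1824
Sum(p_i * q_i) = 0.2496 + 0.2419 + 0.2419 + 0.2484 + 0.1824 = 1.1642
KR-20 = (k/(k-1)) * (1 - Sum(p_i*q_i) / Var_total)
= (5/4) * (1 - 1.1642/2.77)
= 1.25 * 0.5797
KR-20 = 0.7246

0.7246


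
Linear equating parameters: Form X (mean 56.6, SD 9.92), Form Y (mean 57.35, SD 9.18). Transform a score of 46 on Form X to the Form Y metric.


slope = SD_Y / SD_X = 9.18 / 9.92 ~ 0.9254
intercept = mean_Y - slope * mean_X = 57.35 - (9.18 / 9.92) * 56.6 ~ 4.9722
Y = slope * X + intercept. To avoid rounding drift from the rounded slope/intercept, evaluate the equivalent form Y = mean_Y + SD_Y * (X - mean_X) / SD_X at full precision:
Y = 57.35 + 9.18 * (46 - 56.6) / 9.92
Y = 57.35 - 9.18 * 10.6 / 9.92
Y = 57.35 - 97.308 / 9.92
Y = 57.35 - 9.8093
Y = 47.5407

47.5407


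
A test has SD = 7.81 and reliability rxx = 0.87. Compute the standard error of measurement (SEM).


SEM = SD * sqrt(1 - rxx)
SEM = 7.81 * sqrt(1 - 0.87)
SEM = 7.81 * sqrt(0.13) = 7.81 * 0.360555
SEM = 2.8159

2.8159


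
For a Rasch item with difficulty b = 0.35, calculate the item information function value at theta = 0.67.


P = 1/(1+exp(-(0.67-0.35))) = 0.5793
I = P*(1-P) = 0.5793 * 0.4207
I = 0.2437

0.2437


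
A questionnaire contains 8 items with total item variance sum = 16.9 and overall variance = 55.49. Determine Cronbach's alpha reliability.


alpha = (k/(k-1)) * (1 - sum(si^2)/s_total^2)
= (8/7) * (1 - 16.9/55.49)
alpha = 0.7948

0.7948


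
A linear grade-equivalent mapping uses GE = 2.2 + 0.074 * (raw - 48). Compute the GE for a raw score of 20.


raw - median = 20 - 48 = -28
slope * diff = 0.074 * -28 = -2.072
GE = 2.2 + -2.072
GE = 0.128

0.128


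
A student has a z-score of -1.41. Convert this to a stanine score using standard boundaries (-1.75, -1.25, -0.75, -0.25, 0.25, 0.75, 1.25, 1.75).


Stanine boundaries: [-1.75, -1.25, -0.75, -0.25, 0.25, 0.75, 1.25, 1.75]
z = -1.41
Check each boundary:
  z >= -1.75 -> could be stanine 2
  z < -1.25
  z < -0.75
  z < -0.25
  z < 0.25
  z < 0.75
  z < 1.25
  z < 1.75
Highest qualifying boundary gives stanine = 2

2


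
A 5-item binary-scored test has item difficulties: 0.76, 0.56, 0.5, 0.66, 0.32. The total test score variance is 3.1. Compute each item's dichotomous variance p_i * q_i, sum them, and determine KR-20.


For each item, compute p_i * q_i:
  Item 1: 0.76 * 0.24 = 0.1824
  Item 2: 0.56 * 0.44 = 0.2464
  Item 3: 0.5 * 0.5 = 0.25
  Item 4: 0.66 * 0.34 = 0.2244
  Item 5: 0.32 * 0.68 = 0.2176
Sum(p_i * q_i) = 0.1824 + 0.2464 + 0.25 + 0.2244 + 0.2176 = 1.1208
KR-20 = (k/(k-1)) * (1 - Sum(p_i*q_i) / Var_total)
= (5/4) * (1 - 1.1208/3.1)
= 1.25 * 0.6385
KR-20 = 0.7981

0.7981


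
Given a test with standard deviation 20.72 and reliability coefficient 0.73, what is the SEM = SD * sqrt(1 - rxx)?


SEM = SD * sqrt(1 - rxx)
SEM = 20.72 * sqrt(1 - 0.73)
SEM = 20.72 * sqrt(0.27) = 20.72 * 0.519615
SEM = 10.7664

10.7664


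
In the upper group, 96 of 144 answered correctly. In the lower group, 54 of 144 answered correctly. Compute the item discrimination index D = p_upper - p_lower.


p_upper = 96/144 = 0.6667
p_lower = 54/144 = 0.375
D = 0.6667 - 0.375 = 0.2917

0.2917


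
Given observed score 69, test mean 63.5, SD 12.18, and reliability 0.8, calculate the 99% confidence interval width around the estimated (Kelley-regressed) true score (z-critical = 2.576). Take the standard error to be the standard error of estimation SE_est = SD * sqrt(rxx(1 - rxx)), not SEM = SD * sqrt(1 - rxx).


True score estimate = 0.8*69 + 0.2*63.5 = 67.9
SE_est = SD * sqrt(rxx * (1 - rxx)) = 12.18 * sqrt(0.8 * 0.2) = 12.18 * sqrt(0.16) = 4.872
CI = T_est +/- z * SE_est, so width = 2 * z * SE_est = 2 * 2.576 * 4.872
Width = 25.1005

25.1005


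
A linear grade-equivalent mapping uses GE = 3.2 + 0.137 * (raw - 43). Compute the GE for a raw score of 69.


raw - median = 69 - 43 = 26
slope * diff = 0.137 * 26 = 3.562
GE = 3.2 + 3.562
GE = 6.762

6.762


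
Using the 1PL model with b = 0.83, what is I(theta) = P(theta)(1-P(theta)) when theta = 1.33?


P = 1/(1+exp(-(1.33-0.83))) = 0.6225
I = P*(1-P) = 0.6225 * 0.3775
I = 0.235

0.235


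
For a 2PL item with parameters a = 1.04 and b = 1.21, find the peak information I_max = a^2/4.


For 2PL, max info at theta = b = 1.21
I_max = a^2 / 4 = 1.04^2 / 4
= 1.0816 / 4
I_max = 0.2704

0.2704


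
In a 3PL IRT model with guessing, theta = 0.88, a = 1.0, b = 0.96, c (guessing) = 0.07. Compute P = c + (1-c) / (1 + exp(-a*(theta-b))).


logit = 1.0*(0.88 - 0.96) = -0.08
P* = 1/(1 + exp(--0.08)) = 0.48
P = 0.07 + (1 - 0.07) * 0.48
P = 0.5164

0.5164


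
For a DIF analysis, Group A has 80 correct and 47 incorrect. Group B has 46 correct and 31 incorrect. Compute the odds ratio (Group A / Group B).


Odds_A = 80/47 = 1.7021
Odds_B = 46/31 = 1.4839
OR = Odds_A / Odds_B = 1.7021 / 1.4839
Exactly, OR = (80 * 31) / (47 * 46) = 2480 / 2162
OR = 1.1471

1.1471


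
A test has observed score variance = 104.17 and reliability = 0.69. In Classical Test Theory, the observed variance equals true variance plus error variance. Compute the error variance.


var_true = rxx * var_obs = 0.69 * 104.17 = 71.8773
var_error = var_obs - var_true
var_error = 104.17 - 71.8773
var_error = 32.2927

32.2927


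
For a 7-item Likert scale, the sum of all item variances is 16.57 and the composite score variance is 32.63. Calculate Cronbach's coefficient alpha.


alpha = (k/(k-1)) * (1 - sum(si^2)/s_total^2)
= (7/6) * (1 - 16.57/32.63)
alpha = 0.5742

0.5742


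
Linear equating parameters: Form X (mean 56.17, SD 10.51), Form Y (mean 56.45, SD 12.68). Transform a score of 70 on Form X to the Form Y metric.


slope = SD_Y / SD_X = 12.68 / 10.51 ~ 1.2065
intercept = mean_Y - slope * mean_X = 56.45 - (12.68 / 10.51) * 56.17 ~ -11.3174
Y = slope * X + intercept. To avoid rounding drift from the rounded slope/intercept, evaluate the equivalent form Y = mean_Y + SD_Y * (X - mean_X) / SD_X at full precision:
Y = 56.45 + 12.68 * (70 - 56.17) / 10.51
Y = 56.45 + 12.68 * 13.83 / 10.51
Y = 56.45 + 175.3644 / 10.51
Y = 56.45 + 16.6855
Y = 73.1355

73.1355


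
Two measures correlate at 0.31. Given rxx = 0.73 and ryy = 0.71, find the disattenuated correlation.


r_corrected = rxy / sqrt(rxx * ryy)
= 0.31 / sqrt(0.73 * 0.71)
= 0.31 / sqrt(0.5183)
= 0.31 / 0.719931
r_corrected = 0.4306

0.4306


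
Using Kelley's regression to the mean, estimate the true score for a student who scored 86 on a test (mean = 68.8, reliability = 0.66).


T_est = rxx * X + (1 - rxx) * mean
T_est = 0.66 * 86 + 0.34 * 68.8
T_est = 56.76 + 23.392
T_est = 80.152

80.152


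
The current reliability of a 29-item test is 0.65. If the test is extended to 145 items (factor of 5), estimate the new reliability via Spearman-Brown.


r_new = (n * rxx) / (1 + (n-1) * rxx)
r_new = (5 * 0.65) / (1 + 4 * 0.65)
r_new = 3.25 / 3.6
r_new = 0.9028

0.9028


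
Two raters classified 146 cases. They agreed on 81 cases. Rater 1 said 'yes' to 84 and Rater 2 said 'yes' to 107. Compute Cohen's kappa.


P_o = 81/146 = 0.554795
P_e = (84*107 + 62*39) / 21316 = 0.535091
kappa = (P_o - P_e) / (1 - P_e)
kappa = (0.554795 - 0.535091) / (1 - 0.535091)
kappa = 0.0424

0.0424


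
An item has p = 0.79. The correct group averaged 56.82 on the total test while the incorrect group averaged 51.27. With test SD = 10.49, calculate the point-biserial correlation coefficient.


q = 1 - p = 0.21
rpb = ((M1 - M0) / SD) * sqrt(p * q)
rpb = ((56.82 - 51.27) / 10.49) * sqrt(0.79 * 0.21)
rpb = 0.2155

0.2155


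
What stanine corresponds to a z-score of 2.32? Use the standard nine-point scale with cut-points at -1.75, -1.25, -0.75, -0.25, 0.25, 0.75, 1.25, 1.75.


Stanine boundaries: [-1.75, -1.25, -0.75, -0.25, 0.25, 0.75, 1.25, 1.75]
z = 2.32
Check each boundary:
  z >= -1.75 -> could be stanine 2
  z >= -1.25 -> could be stanine 3
  z >= -0.75 -> could be stanine 4
  z >= -0.25 -> could be stanine 5
  z >= 0.25 -> could be stanine 6
  z >= 0.75 -> could be stanine 7
  z >= 1.25 -> could be stanine 8
  z >= 1.75 -> could be stanine 9
Highest qualifying boundary gives stanine = 9

9


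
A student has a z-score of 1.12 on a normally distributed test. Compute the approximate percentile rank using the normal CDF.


CDF(z) = 0.5 * (1 + erf(z/sqrt(2)))
erf(0.792) = 0.7373
CDF = 0.8686
Percentile rank = 0.8686 * 100 = 86.86

86.86


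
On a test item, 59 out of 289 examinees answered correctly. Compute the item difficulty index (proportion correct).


Item difficulty p = number correct / total examinees
p = 59 / 289
p = 0.2042

0.2042


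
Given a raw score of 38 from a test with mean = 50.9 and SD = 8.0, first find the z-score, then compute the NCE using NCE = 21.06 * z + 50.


z = (X - mean) / SD = (38 - 50.9) / 8.0
z = -12.9 / 8.0
z = -1.6125
NCE = NCE = 21.06z + 50
Carry z at full precision (z = -12.9 / 8.0) into the conversion:
NCE = 21.06 * (-12.9 / 8.0) + 50 = -271.674 / 8.0 + 50
NCE = -33.9592 + 50
NCE = 16.0408

16.0408


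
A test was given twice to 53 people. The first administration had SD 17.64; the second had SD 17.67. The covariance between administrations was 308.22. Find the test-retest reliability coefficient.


r = cov(X,Y) / (SD_X * SD_Y)
r = 308.22 / (17.64 * 17.67)
r = 308.22 / 311.6988
r = 0.9888

0.9888


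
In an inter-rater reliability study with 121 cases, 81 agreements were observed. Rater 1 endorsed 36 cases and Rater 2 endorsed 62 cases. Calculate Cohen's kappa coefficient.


P_o = 81/121 = 0.669421
P_e = (36*62 + 85*59) / 14641 = 0.49498
kappa = (P_o - P_e) / (1 - P_e)
kappa = (0.669421 - 0.49498) / (1 - 0.49498)
kappa = 0.3454

0.3454


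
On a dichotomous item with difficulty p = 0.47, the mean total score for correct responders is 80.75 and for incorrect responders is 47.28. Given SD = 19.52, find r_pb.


q = 1 - p = 0.53
rpb = ((M1 - M0) / SD) * sqrt(p * q)
rpb = ((80.75 - 47.28) / 19.52) * sqrt(0.47 * 0.53)
rpb = 0.8558

0.8558


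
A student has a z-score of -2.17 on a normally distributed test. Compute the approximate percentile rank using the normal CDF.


CDF(z) = 0.5 * (1 + erf(z/sqrt(2)))
erf(-1.5344) = -0.97
CDF = 0.015
Percentile rank = 0.015 * 100 = 1.5

1.5


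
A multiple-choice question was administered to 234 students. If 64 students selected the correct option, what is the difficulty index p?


Item difficulty p = number correct / total examinees
p = 64 / 234
p = 0.2735

0.2735


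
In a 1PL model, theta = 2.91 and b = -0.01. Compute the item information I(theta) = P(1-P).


P = 1/(1+exp(-(2.91--0.01))) = 0.9488
I = P*(1-P) = 0.9488 * 0.0512
I = 0.0486

0.0486


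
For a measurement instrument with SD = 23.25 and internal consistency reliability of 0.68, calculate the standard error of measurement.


SEM = SD * sqrt(1 - rxx)
SEM = 23.25 * sqrt(1 - 0.68)
SEM = 23.25 * sqrt(0.32) = 23.25 * 0.565685
SEM = 13.1522

13.1522


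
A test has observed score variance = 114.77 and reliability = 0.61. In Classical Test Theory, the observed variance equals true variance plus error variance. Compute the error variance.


var_true = rxx * var_obs = 0.61 * 114.77 = 70.0097
var_error = var_obs - var_true
var_error = 114.77 - 70.0097
var_error = 44.7603

44.7603


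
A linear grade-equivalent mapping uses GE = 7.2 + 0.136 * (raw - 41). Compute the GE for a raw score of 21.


raw - median = 21 - 41 = -20
slope * diff = 0.136 * -20 = -2.72
GE = 7.2 + -2.72
GE = 4.48

4.48


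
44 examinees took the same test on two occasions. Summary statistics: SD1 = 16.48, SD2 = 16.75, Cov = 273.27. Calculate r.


r = cov(X,Y) / (SD_X * SD_Y)
r = 273.27 / (16.48 * 16.75)
r = 273.27 / 276.04
r = 0.99

0.99


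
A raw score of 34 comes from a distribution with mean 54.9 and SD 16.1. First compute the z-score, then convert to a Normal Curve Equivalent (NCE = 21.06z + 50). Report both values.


z = (X - mean) / SD = (34 - 54.9) / 16.1
z = -20.9 / 16.1
z = -1.2981
NCE = NCE = 21.06z + 50
Carry z at full precision (z = -20.9 / 16.1) into the conversion:
NCE = 21.06 * (-20.9 / 16.1) + 50 = -440.154 / 16.1 + 50
NCE = -27.3388 + 50
NCE = 22.6612

22.6612


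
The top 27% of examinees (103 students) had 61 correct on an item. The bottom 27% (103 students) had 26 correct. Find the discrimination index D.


p_upper = 61/103 = 0.5922
p_lower = 26/103 = 0.2524
D = 0.5922 - 0.2524 = 0.3398

0.3398


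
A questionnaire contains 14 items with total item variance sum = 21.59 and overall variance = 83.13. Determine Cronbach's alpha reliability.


alpha = (k/(k-1)) * (1 - sum(si^2)/s_total^2)
= (14/13) * (1 - 21.59/83.13)
alpha = 0.7972

0.7972


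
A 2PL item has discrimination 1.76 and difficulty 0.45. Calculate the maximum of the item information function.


For 2PL, max info at theta = b = 0.45
I_max = a^2 / 4 = 1.76^2 / 4
= 3.0976 / 4
I_max = 0.7744

0.7744


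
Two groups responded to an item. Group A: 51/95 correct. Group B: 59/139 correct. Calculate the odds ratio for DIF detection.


Odds_A = 51/44 = 1.1591
Odds_B = 59/80 = 0.7375
OR = Odds_A / Odds_B = 1.1591 / 0.7375
Exactly, OR = (51 * 80) / (44 * 59) = 4080 / 2596
OR = 1.5716

1.5716


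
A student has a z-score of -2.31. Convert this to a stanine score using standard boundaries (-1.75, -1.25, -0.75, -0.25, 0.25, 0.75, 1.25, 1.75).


Stanine boundaries: [-1.75, -1.25, -0.75, -0.25, 0.25, 0.75, 1.25, 1.75]
z = -2.31
Check each boundary:
  z < -1.75
  z < -1.25
  z < -0.75
  z < -0.25
  z < 0.25
  z < 0.75
  z < 1.25
  z < 1.75
Highest qualifying boundary gives stanine = 1

1


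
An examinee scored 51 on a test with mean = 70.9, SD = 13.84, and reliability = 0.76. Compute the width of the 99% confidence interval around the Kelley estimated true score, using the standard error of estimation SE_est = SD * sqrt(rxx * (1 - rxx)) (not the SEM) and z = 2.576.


True score estimate = 0.76*51 + 0.24*70.9 = 55.776
SE_est = SD * sqrt(rxx * (1 - rxx)) = 13.84 * sqrt(0.76 * 0.24) = 13.84 * sqrt(0.1824) = 5.910831
CI = T_est +/- z * SE_est, so width = 2 * z * SE_est = 2 * 2.576 * 5.910831
Width = 30.4526

30.4526


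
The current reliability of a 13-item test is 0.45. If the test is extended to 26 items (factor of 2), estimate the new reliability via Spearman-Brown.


r_new = (n * rxx) / (1 + (n-1) * rxx)
r_new = (2 * 0.45) / (1 + 1 * 0.45)
r_new = 0.9 / 1.45
r_new = 0.6207

0.6207


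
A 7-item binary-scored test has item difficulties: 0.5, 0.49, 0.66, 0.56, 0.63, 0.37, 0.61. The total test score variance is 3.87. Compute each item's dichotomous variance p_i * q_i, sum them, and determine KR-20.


For each item, compute p_i * q_i:
  Item 1: 0.5 * 0.5 = 0.25
  Item 2: 0.49 * 0.51 = 0.2499
  Item 3: 0.66 * 0.34 = 0.2244
  Item 4: 0.56 * 0.44 = 0.2464
  Item 5: 0.63 * 0.37 = 0.2331
  Item 6: 0.37 * 0.63 = 0.2331
  Item 7: 0.61 * 0.39 = 0.2379
Sum(p_i * q_i) = 0.25 + 0.2499 + 0.2244 + 0.2464 + 0.2331 + 0.2331 + 0.2379 = 1.6748
KR-20 = (k/(k-1)) * (1 - Sum(p_i*q_i) / Var_total)
= (7/6) * (1 - 1.6748/3.87)
= 1.1667 * 0.5672
KR-20 = 0.6618

0.6618


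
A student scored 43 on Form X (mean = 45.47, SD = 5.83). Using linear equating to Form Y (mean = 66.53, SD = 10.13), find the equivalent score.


slope = SD_Y / SD_X = 10.13 / 5.83 ~ 1.7376
intercept = mean_Y - slope * mean_X = 66.53 - (10.13 / 5.83) * 45.47 ~ -12.477
Y = slope * X + intercept. To avoid rounding drift from the rounded slope/intercept, evaluate the equivalent form Y = mean_Y + SD_Y * (X - mean_X) / SD_X at full precision:
Y = 66.53 + 10.13 * (43 - 45.47) / 5.83
Y = 66.53 - 10.13 * 2.47 / 5.83
Y = 66.53 - 25.0211 / 5.83
Y = 66.53 - 4.2918
Y = 62.2382

62.2382


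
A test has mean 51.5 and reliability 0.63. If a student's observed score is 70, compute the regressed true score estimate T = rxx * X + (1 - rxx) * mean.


T_est = rxx * X + (1 - rxx) * mean
T_est = 0.63 * 70 + 0.37 * 51.5
T_est = 44.1 + 19.055
T_est = 63.155

63.155


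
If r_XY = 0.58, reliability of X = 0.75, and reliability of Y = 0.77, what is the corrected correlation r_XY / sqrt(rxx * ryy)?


r_corrected = rxy / sqrt(rxx * ryy)
= 0.58 / sqrt(0.75 * 0.77)
= 0.58 / sqrt(0.5775)
= 0.58 / 0.759934
r_corrected = 0.7632

0.7632


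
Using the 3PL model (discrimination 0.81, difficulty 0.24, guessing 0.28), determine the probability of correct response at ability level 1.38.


logit = 0.81*(1.38 - 0.24) = 0.9234
P* = 1/(1 + exp(-0.9234)) = 0.7157
P = 0.28 + (1 - 0.28) * 0.7157
P = 0.7953

0.7953


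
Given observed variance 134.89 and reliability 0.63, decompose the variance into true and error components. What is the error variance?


var_true = rxx * var_obs = 0.63 * 134.89 = 84.9807
var_error = var_obs - var_true
var_error = 134.89 - 84.9807
var_error = 49.9093

49.9093


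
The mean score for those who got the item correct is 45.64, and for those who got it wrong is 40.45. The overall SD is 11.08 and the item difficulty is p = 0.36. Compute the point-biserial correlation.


q = 1 - p = 0.64
rpb = ((M1 - M0) / SD) * sqrt(p * q)
rpb = ((45.64 - 40.45) / 11.08) * sqrt(0.36 * 0.64)
rpb = 0.2248

0.2248


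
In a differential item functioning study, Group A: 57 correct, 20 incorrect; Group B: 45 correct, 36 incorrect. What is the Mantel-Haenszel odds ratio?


Odds_A = 57/20 = 2.85
Odds_B = 45/36 = 1.25
OR = Odds_A / Odds_B = 2.85 / 1.25
Exactly, OR = (57 * 36) / (20 * 45) = 2052 / 900
OR = 2.28

2.28


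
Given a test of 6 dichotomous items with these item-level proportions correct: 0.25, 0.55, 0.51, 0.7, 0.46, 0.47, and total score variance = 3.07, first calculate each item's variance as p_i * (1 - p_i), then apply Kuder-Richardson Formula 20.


For each item, compute p_i * q_i:
  Item 1: 0.25 * 0.75 = 0.1875
  Item 2: 0.55 * 0.45 = 0.2475
  Item 3: 0.51 * 0.49 = 0.2499
  Item 4: 0.7 * 0.3 = 0.21
  Item 5: 0.46 * 0.54 = 0.2484
  Item 6: 0.47 * 0.53 = 0.2491
Sum(p_i * q_i) = 0.1875 + 0.2475 + 0.2499 + 0.21 + 0.2484 + 0.2491 = 1.3924
KR-20 = (k/(k-1)) * (1 - Sum(p_i*q_i) / Var_total)
= (6/5) * (1 - 1.3924/3.07)
= 1.2 * 0.5464
KR-20 = 0.6557

0.6557


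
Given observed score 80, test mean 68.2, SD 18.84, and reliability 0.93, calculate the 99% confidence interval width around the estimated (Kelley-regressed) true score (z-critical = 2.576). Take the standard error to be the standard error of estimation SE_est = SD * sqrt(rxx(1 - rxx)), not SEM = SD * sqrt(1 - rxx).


True score estimate = 0.93*80 + 0.07*68.2 = 79.174
SE_est = SD * sqrt(rxx * (1 - rxx)) = 18.84 * sqrt(0.93 * 0.07) = 18.84 * sqrt(0.0651) = 4.80697
CI = T_est +/- z * SE_est, so width = 2 * z * SE_est = 2 * 2.576 * 4.80697
Width = 24.7655

24.7655


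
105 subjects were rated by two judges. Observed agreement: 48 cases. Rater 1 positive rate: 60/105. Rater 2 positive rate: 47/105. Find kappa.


P_o = 48/105 = 0.457143
P_e = (60*47 + 45*58) / 11025 = 0.492517
kappa = (P_o - P_e) / (1 - P_e)
kappa = (0.457143 - 0.492517) / (1 - 0.492517)
kappa = -0.0697

-0.0697


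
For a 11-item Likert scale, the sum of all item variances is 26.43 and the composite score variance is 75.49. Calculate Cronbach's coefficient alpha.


alpha = (k/(k-1)) * (1 - sum(si^2)/s_total^2)
= (11/10) * (1 - 26.43/75.49)
alpha = 0.7149

0.7149


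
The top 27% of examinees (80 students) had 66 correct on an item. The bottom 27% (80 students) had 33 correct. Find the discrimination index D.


p_upper = 66/80 = 0.825
p_lower = 33/80 = 0.4125
D = 0.825 - 0.4125 = 0.4125

0.4125


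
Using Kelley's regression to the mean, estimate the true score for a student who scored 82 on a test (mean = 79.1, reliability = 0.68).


T_est = rxx * X + (1 - rxx) * mean
T_est = 0.68 * 82 + 0.32 * 79.1
T_est = 55.76 + 25.312
T_est = 81.072

81.072


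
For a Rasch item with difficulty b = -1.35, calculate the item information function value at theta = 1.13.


P = 1/(1+exp(-(1.13--1.35))) = 0.9227
I = P*(1-P) = 0.9227 * 0.0773
I = 0.0713

0.0713


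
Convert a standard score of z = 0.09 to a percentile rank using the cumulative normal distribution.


CDF(z) = 0.5 * (1 + erf(z/sqrt(2)))
erf(0.0636) = 0.0717
CDF = 0.5359
Percentile rank = 0.5359 * 100 = 53.59

53.59


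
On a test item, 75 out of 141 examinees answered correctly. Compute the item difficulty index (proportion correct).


Item difficulty p = number correct / total examinees
p = 75 / 141
p = 0.5319

0.5319


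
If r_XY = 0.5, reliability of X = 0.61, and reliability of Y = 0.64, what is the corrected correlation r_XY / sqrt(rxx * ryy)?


r_corrected = rxy / sqrt(rxx * ryy)
= 0.5 / sqrt(0.61 * 0.64)
= 0.5 / sqrt(0.3904)
= 0.5 / 0.62482
r_corrected = 0.8002

0.8002


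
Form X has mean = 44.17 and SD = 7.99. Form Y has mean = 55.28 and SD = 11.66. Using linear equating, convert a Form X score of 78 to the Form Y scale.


slope = SD_Y / SD_X = 11.66 / 7.99 ~ 1.4593
intercept = mean_Y - slope * mean_X = 55.28 - (11.66 / 7.99) * 44.17 ~ -9.1783
Y = slope * X + intercept. To avoid rounding drift from the rounded slope/intercept, evaluate the equivalent form Y = mean_Y + SD_Y * (X - mean_X) / SD_X at full precision:
Y = 55.28 + 11.66 * (78 - 44.17) / 7.99
Y = 55.28 + 11.66 * 33.83 / 7.99
Y = 55.28 + 394.4578 / 7.99
Y = 55.28 + 49.3689
Y = 104.6489

104.6489


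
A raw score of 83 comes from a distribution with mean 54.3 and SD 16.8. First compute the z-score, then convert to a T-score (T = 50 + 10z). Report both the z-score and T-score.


z = (X - mean) / SD = (83 - 54.3) / 16.8
z = 28.7 / 16.8
z = 1.7083
T-score = T = 50 + 10z
Carry z at full precision (z = 28.7 / 16.8) into the conversion:
T-score = 50 + 10 * (28.7 / 16.8) = 50 + 287 / 16.8
T-score = 50 + 17.0833
T-score = 67.0833

67.0833


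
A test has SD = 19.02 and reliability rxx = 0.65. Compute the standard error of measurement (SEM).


SEM = SD * sqrt(1 - rxx)
SEM = 19.02 * sqrt(1 - 0.65)
SEM = 19.02 * sqrt(0.35) = 19.02 * 0.591608
SEM = 11.2524

11.2524


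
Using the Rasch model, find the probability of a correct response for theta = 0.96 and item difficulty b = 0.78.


theta - b = 0.96 - 0.78 = 0.18
exp(-(theta - b)) = exp(-0.18) = 0.8353
P = 1 / (1 + 0.8353)
P = 0.5449

0.5449


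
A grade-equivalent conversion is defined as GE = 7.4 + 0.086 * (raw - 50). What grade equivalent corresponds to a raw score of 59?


raw - median = 59 - 50 = 9
slope * diff = 0.086 * 9 = 0.774
GE = 7.4 + 0.774
GE = 8.174

8.174


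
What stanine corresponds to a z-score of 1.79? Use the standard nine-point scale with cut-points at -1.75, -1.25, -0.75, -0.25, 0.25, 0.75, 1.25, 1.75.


Stanine boundaries: [-1.75, -1.25, -0.75, -0.25, 0.25, 0.75, 1.25, 1.75]
z = 1.79
Check each boundary:
  z >= -1.75 -> could be stanine 2
  z >= -1.25 -> could be stanine 3
  z >= -0.75 -> could be stanine 4
  z >= -0.25 -> could be stanine 5
  z >= 0.25 -> could be stanine 6
  z >= 0.75 -> could be stanine 7
  z >= 1.25 -> could be stanine 8
  z >= 1.75 -> could be stanine 9
Highest qualifying boundary gives stanine = 9

9


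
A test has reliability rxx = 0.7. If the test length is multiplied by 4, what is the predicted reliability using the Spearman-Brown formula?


r_new = (n * rxx) / (1 + (n-1) * rxx)
r_new = (4 * 0.7) / (1 + 3 * 0.7)
r_new = 2.8 / 3.1
r_new = 0.9032

0.9032


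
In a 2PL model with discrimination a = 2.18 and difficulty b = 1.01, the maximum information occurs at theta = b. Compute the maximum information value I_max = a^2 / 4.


For 2PL, max info at theta = b = 1.01
I_max = a^2 / 4 = 2.18^2 / 4
= 4.7524 / 4
I_max = 1.1881

1.1881


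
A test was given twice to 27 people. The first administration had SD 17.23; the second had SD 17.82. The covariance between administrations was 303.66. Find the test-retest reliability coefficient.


r = cov(X,Y) / (SD_X * SD_Y)
r = 303.66 / (17.23 * 17.82)
r = 303.66 / 307.0386
r = 0.989

0.989


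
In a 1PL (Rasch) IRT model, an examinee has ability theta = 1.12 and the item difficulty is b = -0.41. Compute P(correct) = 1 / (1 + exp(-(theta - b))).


theta - b = 1.12 - -0.41 = 1.53
exp(-(theta - b)) = exp(-1.53) = 0.2165
P = 1 / (1 + 0.2165)
P = 0.822

0.822


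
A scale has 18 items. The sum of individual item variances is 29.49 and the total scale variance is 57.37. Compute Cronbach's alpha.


alpha = (k/(k-1)) * (1 - sum(si^2)/s_total^2)
= (18/17) * (1 - 29.49/57.37)
alpha = 0.5146

0.5146


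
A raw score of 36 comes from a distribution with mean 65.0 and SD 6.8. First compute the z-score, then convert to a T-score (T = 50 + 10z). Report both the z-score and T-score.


z = (X - mean) / SD = (36 - 65.0) / 6.8
z = -29.0 / 6.8
z = -4.2647
T-score = T = 50 + 10z
Carry z at full precision (z = -29.0 / 6.8) into the conversion:
T-score = 50 + 10 * (-29.0 / 6.8) = 50 + -290 / 6.8
T-score = 50 + -42.6471
T-score = 7.3529

7.3529


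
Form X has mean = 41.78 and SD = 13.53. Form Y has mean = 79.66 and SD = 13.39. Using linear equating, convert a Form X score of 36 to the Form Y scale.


slope = SD_Y / SD_X = 13.39 / 13.53 ~ 0.9897
intercept = mean_Y - slope * mean_X = 79.66 - (13.39 / 13.53) * 41.78 ~ 38.3123
Y = slope * X + intercept. To avoid rounding drift from the rounded slope/intercept, evaluate the equivalent form Y = mean_Y + SD_Y * (X - mean_X) / SD_X at full precision:
Y = 79.66 + 13.39 * (36 - 41.78) / 13.53
Y = 79.66 - 13.39 * 5.78 / 13.53
Y = 79.66 - 77.3942 / 13.53
Y = 79.66 - 5.7202
Y = 73.9398

73.9398


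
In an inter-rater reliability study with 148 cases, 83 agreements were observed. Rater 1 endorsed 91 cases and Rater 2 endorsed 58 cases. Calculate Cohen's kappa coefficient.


P_o = 83/148 = 0.560811
P_e = (91*58 + 57*90) / 21904 = 0.475164
kappa = (P_o - P_e) / (1 - P_e)
kappa = (0.560811 - 0.475164) / (1 - 0.475164)
kappa = 0.1632

0.1632


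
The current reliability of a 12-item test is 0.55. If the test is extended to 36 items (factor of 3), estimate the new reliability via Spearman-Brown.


r_new = (n * rxx) / (1 + (n-1) * rxx)
r_new = (3 * 0.55) / (1 + 2 * 0.55)
r_new = 1.65 / 2.1
r_new = 0.7857

0.7857


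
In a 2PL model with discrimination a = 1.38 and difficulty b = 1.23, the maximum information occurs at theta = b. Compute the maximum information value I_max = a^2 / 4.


For 2PL, max info at theta = b = 1.23
I_max = a^2 / 4 = 1.38^2 / 4
= 1.9044 / 4
I_max = 0.4761

0.4761


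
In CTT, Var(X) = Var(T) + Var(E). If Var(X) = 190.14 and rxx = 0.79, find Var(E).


var_true = rxx * var_obs = 0.79 * 190.14 = 150.2106
var_error = var_obs - var_true
var_error = 190.14 - 150.2106
var_error = 39.9294

39.9294


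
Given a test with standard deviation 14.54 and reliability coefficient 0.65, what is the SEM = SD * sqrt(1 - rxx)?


SEM = SD * sqrt(1 - rxx)
SEM = 14.54 * sqrt(1 - 0.65)
SEM = 14.54 * sqrt(0.35) = 14.54 * 0.591608
SEM = 8.602

8.602


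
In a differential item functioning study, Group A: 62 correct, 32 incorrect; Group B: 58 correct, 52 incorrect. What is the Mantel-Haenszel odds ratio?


Odds_A = 62/32 = 1.9375
Odds_B = 58/52 = 1.1154
OR = Odds_A / Odds_B = 1.9375 / 1.1154
Exactly, OR = (62 * 52) / (32 * 58) = 3224 / 1856
OR = 1.7371

1.7371


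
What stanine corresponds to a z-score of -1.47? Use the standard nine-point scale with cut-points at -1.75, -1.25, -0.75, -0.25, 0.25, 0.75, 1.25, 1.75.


Stanine boundaries: [-1.75, -1.25, -0.75, -0.25, 0.25, 0.75, 1.25, 1.75]
z = -1.47
Check each boundary:
  z >= -1.75 -> could be stanine 2
  z < -1.25
  z < -0.75
  z < -0.25
  z < 0.25
  z < 0.75
  z < 1.25
  z < 1.75
Highest qualifying boundary gives stanine = 2

2


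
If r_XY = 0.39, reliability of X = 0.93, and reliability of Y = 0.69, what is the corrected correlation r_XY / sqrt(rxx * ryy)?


r_corrected = rxy / sqrt(rxx * ryy)
= 0.39 / sqrt(0.93 * 0.69)
= 0.39 / sqrt(0.6417)
= 0.39 / 0.801062
r_corrected = 0.4869

0.4869


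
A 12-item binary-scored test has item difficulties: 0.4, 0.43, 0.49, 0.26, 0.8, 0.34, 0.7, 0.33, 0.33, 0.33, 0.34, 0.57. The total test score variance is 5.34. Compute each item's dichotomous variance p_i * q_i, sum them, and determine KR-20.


For each item, compute p_i * q_i:
  Item 1: 0.4 * 0.6 = 0.24
  Item 2: 0.43 * 0.57 = 0.2451
  Item 3: 0.49 * 0.51 = 0.2499
  Item 4: 0.26 * 0.74 = 0.1924
  Item 5: 0.8 * 0.2 = 0.16
  Item 6: 0.34 * 0.66 = 0.2244
  Item 7: 0.7 * 0.3 = 0.21
  Item 8: 0.33 * 0.67 = 0.2211
  Item 9: 0.33 * 0.67 = 0.2211
  Item 10: 0.33 * 0.67 = 0.2211
  Item 11: 0.34 * 0.66 = 0.2244
  Item 12: 0.57 * 0.43 = 0.2451
Sum(p_i * q_i) = 0.24 + 0.2451 + 0.2499 + 0.1924 + 0.16 + 0.2244 + 0.21 + 0.2211 + 0.2211 + 0.2211 + 0.2244 + 0.2451 = 2.6546
KR-20 = (k/(k-1)) * (1 - Sum(p_i*q_i) / Var_total)
= (12/11) * (1 - 2.6546/5.34)
= 1.0909 * 0.5029
KR-20 = 0.5486

0.5486


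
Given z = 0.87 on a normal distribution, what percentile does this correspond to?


CDF(z) = 0.5 * (1 + erf(z/sqrt(2)))
erf(0.6152) = 0.6157
CDF = 0.8078
Percentile rank = 0.8078 * 100 = 80.78

80.78


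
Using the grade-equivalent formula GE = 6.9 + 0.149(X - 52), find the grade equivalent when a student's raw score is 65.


raw - median = 65 - 52 = 13
slope * diff = 0.149 * 13 = 1.937
GE = 6.9 + 1.937
GE = 8.837

8.837


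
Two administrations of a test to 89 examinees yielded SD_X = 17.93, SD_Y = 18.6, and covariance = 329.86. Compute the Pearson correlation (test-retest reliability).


r = cov(X,Y) / (SD_X * SD_Y)
r = 329.86 / (17.93 * 18.6)
r = 329.86 / 333.498
r = 0.9891

0.9891


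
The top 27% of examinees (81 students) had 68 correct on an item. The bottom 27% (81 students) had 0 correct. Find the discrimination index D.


p_upper = 68/81 = 0.8395
p_lower = 0/81 = 0.0
D = 0.8395 - 0.0 = 0.8395

0.8395


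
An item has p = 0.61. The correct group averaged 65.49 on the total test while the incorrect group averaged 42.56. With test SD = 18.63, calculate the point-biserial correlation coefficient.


q = 1 - p = 0.39
rpb = ((M1 - M0) / SD) * sqrt(p * q)
rpb = ((65.49 - 42.56) / 18.63) * sqrt(0.61 * 0.39)
rpb = 0.6003

0.6003


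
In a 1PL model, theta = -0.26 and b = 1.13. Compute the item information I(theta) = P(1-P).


P = 1/(1+exp(-(-0.26-1.13))) = 0.1994
I = P*(1-P) = 0.1994 * 0.8006
I = 0.1596

0.1596


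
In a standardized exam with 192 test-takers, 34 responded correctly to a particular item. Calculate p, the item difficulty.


Item difficulty p = number correct / total examinees
p = 34 / 192
p = 0.1771

0.1771


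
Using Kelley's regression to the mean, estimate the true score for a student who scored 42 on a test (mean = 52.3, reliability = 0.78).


T_est = rxx * X + (1 - rxx) * mean
T_est = 0.78 * 42 + 0.22 * 52.3
T_est = 32.76 + 11.506
T_est = 44.266

44.266


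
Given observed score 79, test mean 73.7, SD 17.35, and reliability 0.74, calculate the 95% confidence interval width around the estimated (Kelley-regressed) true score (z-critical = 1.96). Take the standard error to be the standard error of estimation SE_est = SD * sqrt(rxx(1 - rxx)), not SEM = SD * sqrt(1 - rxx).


True score estimate = 0.74*79 + 0.26*73.7 = 77.622
SE_est = SD * sqrt(rxx * (1 - rxx)) = 17.35 * sqrt(0.74 * 0.26) = 17.35 * sqrt(0.1924) = 7.610304
CI = T_est +/- z * SE_est, so width = 2 * z * SE_est = 2 * 1.96 * 7.610304
Width = 29.8324

29.8324


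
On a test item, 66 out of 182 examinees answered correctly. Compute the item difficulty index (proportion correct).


Item difficulty p = number correct / total examinees
p = 66 / 182
p = 0.3626

0.3626


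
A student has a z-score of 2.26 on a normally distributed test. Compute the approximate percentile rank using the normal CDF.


CDF(z) = 0.5 * (1 + erf(z/sqrt(2)))
erf(1.5981) = 0.9762
CDF = 0.9881
Percentile rank = 0.9881 * 100 = 98.81

98.81


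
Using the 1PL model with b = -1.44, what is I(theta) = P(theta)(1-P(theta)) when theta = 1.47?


P = 1/(1+exp(-(1.47--1.44))) = 0.9483
I = P*(1-P) = 0.9483 * 0.0517
I = 0.049

0.049


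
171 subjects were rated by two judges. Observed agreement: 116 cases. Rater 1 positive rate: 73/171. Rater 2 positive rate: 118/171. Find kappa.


P_o = 116/171 = 0.678363
P_e = (73*118 + 98*53) / 29241 = 0.472214
kappa = (P_o - P_e) / (1 - P_e)
kappa = (0.678363 - 0.472214) / (1 - 0.472214)
kappa = 0.3906

0.3906


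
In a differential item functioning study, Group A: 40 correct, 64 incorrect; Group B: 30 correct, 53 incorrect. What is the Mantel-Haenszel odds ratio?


Odds_A = 40/64 = 0.625
Odds_B = 30/53 = 0.566
OR = Odds_A / Odds_B = 0.625 / 0.566
Exactly, OR = (40 * 53) / (64 * 30) = 2120 / 1920
OR = 1.1042

1.1042


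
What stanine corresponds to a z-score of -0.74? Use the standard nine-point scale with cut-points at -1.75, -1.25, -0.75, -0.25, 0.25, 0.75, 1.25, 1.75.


Stanine boundaries: [-1.75, -1.25, -0.75, -0.25, 0.25, 0.75, 1.25, 1.75]
z = -0.74
Check each boundary:
  z >= -1.75 -> could be stanine 2
  z >= -1.25 -> could be stanine 3
  z >= -0.75 -> could be stanine 4
  z < -0.25
  z < 0.25
  z < 0.75
  z < 1.25
  z < 1.75
Highest qualifying boundary gives stanine = 4

4


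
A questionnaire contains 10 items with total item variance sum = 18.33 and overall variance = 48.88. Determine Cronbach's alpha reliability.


alpha = (k/(k-1)) * (1 - sum(si^2)/s_total^2)
= (10/9) * (1 - 18.33/48.88)
alpha = 0.6944

0.6944


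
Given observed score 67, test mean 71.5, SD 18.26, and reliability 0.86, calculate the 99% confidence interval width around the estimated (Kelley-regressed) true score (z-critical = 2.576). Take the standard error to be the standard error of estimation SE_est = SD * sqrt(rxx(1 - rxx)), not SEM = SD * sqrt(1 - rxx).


True score estimate = 0.86*67 + 0.14*71.5 = 67.63
SE_est = SD * sqrt(rxx * (1 - rxx)) = 18.26 * sqrt(0.86 * 0.14) = 18.26 * sqrt(0.1204) = 6.335983
CI = T_est +/- z * SE_est, so width = 2 * z * SE_est = 2 * 2.576 * 6.335983
Width = 32.643

32.643


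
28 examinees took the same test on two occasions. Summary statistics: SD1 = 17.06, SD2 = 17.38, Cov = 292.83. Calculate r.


r = cov(X,Y) / (SD_X * SD_Y)
r = 292.83 / (17.06 * 17.38)
r = 292.83 / 296.5028
r = 0.9876

0.9876


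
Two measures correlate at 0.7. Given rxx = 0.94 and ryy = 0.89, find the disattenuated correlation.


r_corrected = rxy / sqrt(rxx * ryy)
= 0.7 / sqrt(0.94 * 0.89)
= 0.7 / sqrt(0.8366)
= 0.7 / 0.914658
r_corrected = 0.7653

0.7653


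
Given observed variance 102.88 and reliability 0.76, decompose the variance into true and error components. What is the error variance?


var_true = rxx * var_obs = 0.76 * 102.88 = 78.1888
var_error = var_obs - var_true
var_error = 102.88 - 78.1888
var_error = 24.6912

24.6912


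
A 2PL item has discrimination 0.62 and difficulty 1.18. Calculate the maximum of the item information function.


For 2PL, max info at theta = b = 1.18
I_max = a^2 / 4 = 0.62^2 / 4
= 0.3844 / 4
I_max = 0.0961

0.0961


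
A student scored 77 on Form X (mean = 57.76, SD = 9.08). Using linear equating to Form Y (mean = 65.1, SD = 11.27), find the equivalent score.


slope = SD_Y / SD_X = 11.27 / 9.08 ~ 1.2412
intercept = mean_Y - slope * mean_X = 65.1 - (11.27 / 9.08) * 57.76 ~ -6.5911
Y = slope * X + intercept. To avoid rounding drift from the rounded slope/intercept, evaluate the equivalent form Y = mean_Y + SD_Y * (X - mean_X) / SD_X at full precision:
Y = 65.1 + 11.27 * (77 - 57.76) / 9.08
Y = 65.1 + 11.27 * 19.24 / 9.08
Y = 65.1 + 216.8348 / 9.08
Y = 65.1 + 23.8805
Y = 88.9805

88.9805
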